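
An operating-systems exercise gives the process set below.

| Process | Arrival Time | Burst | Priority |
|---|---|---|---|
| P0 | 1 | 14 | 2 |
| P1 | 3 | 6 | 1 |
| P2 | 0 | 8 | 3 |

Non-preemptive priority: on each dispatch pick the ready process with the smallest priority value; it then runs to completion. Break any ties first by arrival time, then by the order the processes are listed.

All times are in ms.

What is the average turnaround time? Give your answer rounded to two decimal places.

Schedule: | P2 0-8 | P1 8-14 | P0 14-28 |
Completion: P0=28  P1=14  P2=8
Turnaround (C−A): P0=27  P1=11  P2=8
Turnaround times: P0=27, P1=11, P2=8
Average turnaround = (27+11+8) / 3 = 46/3 = 15.33

15.33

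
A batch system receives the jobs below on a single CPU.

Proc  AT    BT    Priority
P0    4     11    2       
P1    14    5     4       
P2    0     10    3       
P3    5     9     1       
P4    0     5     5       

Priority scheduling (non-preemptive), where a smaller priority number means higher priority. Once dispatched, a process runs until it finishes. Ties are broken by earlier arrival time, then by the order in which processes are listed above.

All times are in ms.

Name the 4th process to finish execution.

P1

Timeline: | P2 0-10 | P3 10-19 | P0 19-30 | P1 30-35 | P4 35-40 |
Completion: P0=30  P1=35  P2=10  P3=19  P4=40
Finish order: P2 → P3 → P0 → P1 → P4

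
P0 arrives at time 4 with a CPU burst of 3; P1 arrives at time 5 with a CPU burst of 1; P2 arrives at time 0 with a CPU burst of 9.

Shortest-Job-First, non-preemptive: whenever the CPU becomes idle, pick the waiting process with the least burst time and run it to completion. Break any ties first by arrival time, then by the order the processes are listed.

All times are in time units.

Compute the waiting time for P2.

Gantt: | P2 0-9 | P1 9-10 | P0 10-13 |
Completion: P0=13  P1=10  P2=9
Waiting(P2) = turnaround − burst = 9 − 9 = 0

0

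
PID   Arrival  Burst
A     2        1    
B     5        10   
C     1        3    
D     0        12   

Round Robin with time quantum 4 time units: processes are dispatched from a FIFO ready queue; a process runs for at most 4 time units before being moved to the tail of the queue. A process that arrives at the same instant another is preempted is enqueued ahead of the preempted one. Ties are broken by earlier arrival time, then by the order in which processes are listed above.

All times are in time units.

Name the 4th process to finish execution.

Gantt: | D 0-4 | C 4-7 | A 7-8 | D 8-12 | B 12-16 | D 16-20 | B 20-26 |
Completion: A=8  B=26  C=7  D=20
Turnaround (C−A): A=6  B=21  C=6  D=20
Finish order: C → A → D → B

B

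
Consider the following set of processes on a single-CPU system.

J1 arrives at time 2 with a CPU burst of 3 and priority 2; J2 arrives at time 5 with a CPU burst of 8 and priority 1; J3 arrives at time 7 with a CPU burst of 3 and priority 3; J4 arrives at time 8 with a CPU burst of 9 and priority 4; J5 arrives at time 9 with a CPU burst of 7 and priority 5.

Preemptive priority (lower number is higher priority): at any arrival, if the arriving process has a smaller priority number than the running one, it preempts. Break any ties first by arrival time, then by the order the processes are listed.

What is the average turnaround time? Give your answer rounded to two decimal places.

12.00

Schedule: | idle 0-2 | J1 2-5 | J2 5-13 | J3 13-16 | J4 16-25 | J5 25-32 |
Completion: J1=5  J2=13  J3=16  J4=25  J5=32
Turnaround (C−A): J1=3  J2=8  J3=9  J4=17  J5=23
Turnaround times: J1=3, J2=8, J3=9, J4=17, J5=23
Average turnaround = (3+8+9+17+23) / 5 = 60/5 = 12.00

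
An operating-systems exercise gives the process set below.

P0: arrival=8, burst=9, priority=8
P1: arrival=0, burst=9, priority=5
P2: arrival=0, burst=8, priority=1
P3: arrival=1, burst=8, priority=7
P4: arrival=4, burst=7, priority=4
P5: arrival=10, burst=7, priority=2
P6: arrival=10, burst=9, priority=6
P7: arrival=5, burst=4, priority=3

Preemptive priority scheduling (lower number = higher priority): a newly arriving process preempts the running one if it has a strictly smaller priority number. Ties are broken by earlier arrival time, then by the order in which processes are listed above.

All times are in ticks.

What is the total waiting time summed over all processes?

Timeline: | P2 0-8 | P7 8-10 | P5 10-17 | P7 17-19 | P4 19-26 | P1 26-35 | P6 35-44 | P3 44-52 | P0 52-61 |
Completion: P0=61  P1=35  P2=8  P3=52  P4=26  P5=17  P6=44  P7=19
Waiting = turnaround − burst: P0=44, P1=26, P2=0, P3=43, P4=15, P5=0, P6=25, P7=10
Total waiting = 44 + 26 + 0 + 43 + 15 + 0 + 25 + 10 = 163

163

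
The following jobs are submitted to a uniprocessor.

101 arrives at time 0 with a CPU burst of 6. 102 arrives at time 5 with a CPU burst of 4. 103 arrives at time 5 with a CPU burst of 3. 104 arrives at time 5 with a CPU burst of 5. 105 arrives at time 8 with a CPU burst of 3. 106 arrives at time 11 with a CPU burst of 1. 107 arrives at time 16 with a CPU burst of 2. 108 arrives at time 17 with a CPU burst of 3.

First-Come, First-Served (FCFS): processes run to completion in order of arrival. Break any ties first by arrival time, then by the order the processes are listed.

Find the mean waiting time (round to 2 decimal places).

Schedule: | 101 0-6 | 102 6-10 | 103 10-13 | 104 13-18 | 105 18-21 | 106 21-22 | 107 22-24 | 108 24-27 |
Completion: 101=6  102=10  103=13  104=18  105=21  106=22  107=24  108=27
Turnaround (C−A): 101=6  102=5  103=8  104=13  105=13  106=11  107=8  108=10
Waiting times: 101=0, 102=1, 103=5, 104=8, 105=10, 106=10, 107=6, 108=7
Average waiting = (0+1+5+8+10+10+6+7) / 8 = 47/8 = 5.88

5.88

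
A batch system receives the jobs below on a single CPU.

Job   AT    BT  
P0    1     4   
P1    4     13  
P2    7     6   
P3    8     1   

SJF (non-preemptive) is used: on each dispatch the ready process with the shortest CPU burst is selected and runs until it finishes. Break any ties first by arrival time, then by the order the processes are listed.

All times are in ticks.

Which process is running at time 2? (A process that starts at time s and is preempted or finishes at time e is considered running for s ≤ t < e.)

P0

Timeline: | idle 0-1 | P0 1-5 | P1 5-18 | P3 18-19 | P2 19-25 |
Completion: P0=5  P1=18  P2=25  P3=19
Turnaround (C−A): P0=4  P1=14  P2=18  P3=11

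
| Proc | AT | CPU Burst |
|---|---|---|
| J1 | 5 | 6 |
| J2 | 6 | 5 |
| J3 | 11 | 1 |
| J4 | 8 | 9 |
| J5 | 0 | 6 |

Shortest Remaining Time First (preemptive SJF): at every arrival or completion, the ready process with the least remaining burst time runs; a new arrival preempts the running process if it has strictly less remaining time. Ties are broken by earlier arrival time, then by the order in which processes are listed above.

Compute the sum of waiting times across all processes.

Timeline: | J5 0-6 | J2 6-11 | J3 11-12 | J1 12-18 | J4 18-27 |
Completion: J1=18  J2=11  J3=12  J4=27  J5=6
Turnaround (C−A): J1=13  J2=5  J3=1  J4=19  J5=6
Waiting = turnaround − burst: J1=7, J2=0, J3=0, J4=10, J5=0
Total waiting = 7 + 0 + 0 + 10 + 0 = 17

17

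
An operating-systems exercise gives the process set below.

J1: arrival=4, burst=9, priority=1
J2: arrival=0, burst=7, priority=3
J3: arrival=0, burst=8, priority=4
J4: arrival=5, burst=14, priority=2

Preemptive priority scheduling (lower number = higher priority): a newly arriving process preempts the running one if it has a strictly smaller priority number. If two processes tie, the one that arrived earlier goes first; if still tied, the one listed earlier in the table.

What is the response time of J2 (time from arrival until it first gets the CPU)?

0

Gantt: | J2 0-4 | J1 4-13 | J4 13-27 | J2 27-30 | J3 30-38 |
Completion: J1=13  J2=30  J3=38  J4=27
Turnaround (C−A): J1=9  J2=30  J3=38  J4=22
Response(J2) = first start − arrival = 0 − 0 = 0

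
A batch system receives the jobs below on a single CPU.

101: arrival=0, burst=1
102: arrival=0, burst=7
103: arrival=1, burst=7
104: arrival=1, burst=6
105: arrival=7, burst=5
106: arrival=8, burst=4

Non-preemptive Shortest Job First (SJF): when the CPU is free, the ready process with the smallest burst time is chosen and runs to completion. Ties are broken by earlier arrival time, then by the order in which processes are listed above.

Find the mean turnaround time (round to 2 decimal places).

Schedule: | 101 0-1 | 104 1-7 | 105 7-12 | 106 12-16 | 102 16-23 | 103 23-30 |
Completion: 101=1  102=23  103=30  104=7  105=12  106=16
Turnaround (C−A): 101=1  102=23  103=29  104=6  105=5  106=8
Turnaround times: 101=1, 102=23, 103=29, 104=6, 105=5, 106=8
Average turnaround = (1+23+29+6+5+8) / 6 = 72/6 = 12.00

12.00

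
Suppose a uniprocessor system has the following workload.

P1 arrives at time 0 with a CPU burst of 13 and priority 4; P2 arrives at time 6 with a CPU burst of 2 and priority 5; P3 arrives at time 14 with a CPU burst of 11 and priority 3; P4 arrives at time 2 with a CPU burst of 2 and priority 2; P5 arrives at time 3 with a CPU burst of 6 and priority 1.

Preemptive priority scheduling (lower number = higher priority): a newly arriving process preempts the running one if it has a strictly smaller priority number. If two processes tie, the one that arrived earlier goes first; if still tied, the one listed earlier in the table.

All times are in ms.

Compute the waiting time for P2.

26

Schedule: | P1 0-2 | P4 2-3 | P5 3-9 | P4 9-10 | P1 10-14 | P3 14-25 | P1 25-32 | P2 32-34 |
Completion: P1=32  P2=34  P3=25  P4=10  P5=9
Turnaround (C−A): P1=32  P2=28  P3=11  P4=8  P5=6
Waiting(P2) = turnaround − burst = 28 − 2 = 26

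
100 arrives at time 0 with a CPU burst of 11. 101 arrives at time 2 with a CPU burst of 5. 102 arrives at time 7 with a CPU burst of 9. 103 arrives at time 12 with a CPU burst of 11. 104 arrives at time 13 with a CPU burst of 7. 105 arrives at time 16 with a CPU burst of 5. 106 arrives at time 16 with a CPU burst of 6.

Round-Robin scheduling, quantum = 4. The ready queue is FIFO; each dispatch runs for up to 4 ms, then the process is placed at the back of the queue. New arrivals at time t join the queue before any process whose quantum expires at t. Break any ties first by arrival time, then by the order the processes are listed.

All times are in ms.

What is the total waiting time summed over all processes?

Schedule: | 100 0-4 | 101 4-8 | 100 8-12 | 102 12-16 | 101 16-17 | 103 17-21 | 100 21-24 | 104 24-28 | 105 28-32 | 106 32-36 | 102 36-40 | 103 40-44 | 104 44-47 | 105 47-48 | 106 48-50 | 102 50-51 | 103 51-54 |
Completion: 100=24  101=17  102=51  103=54  104=47  105=48  106=50
Turnaround (C−A): 100=24  101=15  102=44  103=42  104=34  105=32  106=34
Waiting = turnaround − burst: 100=13, 101=10, 102=35, 103=31, 104=27, 105=27, 106=28
Total waiting = 13 + 10 + 35 + 31 + 27 + 27 + 28 = 171

171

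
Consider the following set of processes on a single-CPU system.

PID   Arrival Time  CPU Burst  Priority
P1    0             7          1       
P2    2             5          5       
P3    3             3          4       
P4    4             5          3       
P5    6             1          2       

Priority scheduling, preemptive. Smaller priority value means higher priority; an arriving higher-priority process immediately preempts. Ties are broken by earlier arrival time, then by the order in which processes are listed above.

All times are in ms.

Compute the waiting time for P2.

Gantt: | P1 0-7 | P5 7-8 | P4 8-13 | P3 13-16 | P2 16-21 |
Completion: P1=7  P2=21  P3=16  P4=13  P5=8
Waiting(P2) = turnaround − burst = 19 − 5 = 14

14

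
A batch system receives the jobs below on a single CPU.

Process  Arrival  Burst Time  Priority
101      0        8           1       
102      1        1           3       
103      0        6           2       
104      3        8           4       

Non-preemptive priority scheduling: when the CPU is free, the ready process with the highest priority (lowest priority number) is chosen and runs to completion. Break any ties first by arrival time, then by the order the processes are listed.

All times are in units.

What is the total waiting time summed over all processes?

Schedule: | 101 0-8 | 103 8-14 | 102 14-15 | 104 15-23 |
Completion: 101=8  102=15  103=14  104=23
Turnaround (C−A): 101=8  102=14  103=14  104=20
Waiting = turnaround − burst: 101=0, 102=13, 103=8, 104=12
Total waiting = 0 + 13 + 8 + 12 = 33

33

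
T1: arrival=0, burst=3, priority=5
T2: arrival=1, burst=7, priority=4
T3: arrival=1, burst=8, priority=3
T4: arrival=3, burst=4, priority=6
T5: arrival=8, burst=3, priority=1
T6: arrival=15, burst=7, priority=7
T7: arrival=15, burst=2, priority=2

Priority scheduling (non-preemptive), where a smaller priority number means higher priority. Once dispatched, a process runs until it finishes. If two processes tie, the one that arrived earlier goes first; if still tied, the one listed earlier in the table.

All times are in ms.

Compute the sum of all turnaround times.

Gantt: | T1 0-3 | T3 3-11 | T5 11-14 | T2 14-21 | T7 21-23 | T4 23-27 | T6 27-34 |
Completion: T1=3  T2=21  T3=11  T4=27  T5=14  T6=34  T7=23
Turnaround (C−A): T1=3  T2=20  T3=10  T4=24  T5=6  T6=19  T7=8
Turnaround = completion − arrival: T1=3, T2=20, T3=10, T4=24, T5=6, T6=19, T7=8
Total turnaround = 3 + 20 + 10 + 24 + 6 + 19 + 8 = 90

90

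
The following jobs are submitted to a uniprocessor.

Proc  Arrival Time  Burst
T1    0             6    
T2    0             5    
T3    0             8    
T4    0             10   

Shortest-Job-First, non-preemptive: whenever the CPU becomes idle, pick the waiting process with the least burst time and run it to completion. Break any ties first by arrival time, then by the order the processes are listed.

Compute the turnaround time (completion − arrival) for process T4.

Schedule: | T2 0-5 | T1 5-11 | T3 11-19 | T4 19-29 |
Completion: T1=11  T2=5  T3=19  T4=29
Turnaround(T4) = completion − arrival = 29 − 0 = 29

29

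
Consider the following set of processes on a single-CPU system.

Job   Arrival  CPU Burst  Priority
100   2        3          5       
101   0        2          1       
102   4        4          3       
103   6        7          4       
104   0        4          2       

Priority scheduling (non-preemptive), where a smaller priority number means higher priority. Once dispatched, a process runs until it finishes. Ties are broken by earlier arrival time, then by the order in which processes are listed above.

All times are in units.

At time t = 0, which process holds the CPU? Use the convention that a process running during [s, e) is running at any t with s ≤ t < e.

Schedule: | 101 0-2 | 104 2-6 | 102 6-10 | 103 10-17 | 100 17-20 |
Completion: 100=20  101=2  102=10  103=17  104=6

101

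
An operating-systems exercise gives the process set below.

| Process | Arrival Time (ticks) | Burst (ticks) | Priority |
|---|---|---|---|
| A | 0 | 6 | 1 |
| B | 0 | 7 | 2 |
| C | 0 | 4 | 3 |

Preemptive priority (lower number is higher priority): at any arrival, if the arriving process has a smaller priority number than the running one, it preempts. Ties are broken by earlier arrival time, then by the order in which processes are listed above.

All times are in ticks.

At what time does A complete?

Schedule: | A 0-6 | B 6-13 | C 13-17 |
Completion: A=6  B=13  C=17

6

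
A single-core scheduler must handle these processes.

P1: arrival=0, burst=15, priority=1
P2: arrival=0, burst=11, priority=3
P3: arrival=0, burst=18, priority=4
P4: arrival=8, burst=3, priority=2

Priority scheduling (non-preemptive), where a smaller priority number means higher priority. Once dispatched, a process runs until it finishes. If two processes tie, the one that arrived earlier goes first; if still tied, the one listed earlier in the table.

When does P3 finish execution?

Schedule: | P1 0-15 | P4 15-18 | P2 18-29 | P3 29-47 |
Completion: P1=15  P2=29  P3=47  P4=18
Turnaround (C−A): P1=15  P2=29  P3=47  P4=10

47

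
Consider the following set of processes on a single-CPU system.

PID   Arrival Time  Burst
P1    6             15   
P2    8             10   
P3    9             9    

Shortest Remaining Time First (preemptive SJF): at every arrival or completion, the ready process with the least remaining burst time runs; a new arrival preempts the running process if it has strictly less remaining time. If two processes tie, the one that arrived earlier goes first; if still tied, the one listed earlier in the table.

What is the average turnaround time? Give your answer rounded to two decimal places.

20.67

Timeline: | idle 0-6 | P1 6-8 | P2 8-18 | P3 18-27 | P1 27-40 |
Completion: P1=40  P2=18  P3=27
Turnaround (C−A): P1=34  P2=10  P3=18
Turnaround times: P1=34, P2=10, P3=18
Average turnaround = (34+10+18) / 3 = 62/3 = 20.67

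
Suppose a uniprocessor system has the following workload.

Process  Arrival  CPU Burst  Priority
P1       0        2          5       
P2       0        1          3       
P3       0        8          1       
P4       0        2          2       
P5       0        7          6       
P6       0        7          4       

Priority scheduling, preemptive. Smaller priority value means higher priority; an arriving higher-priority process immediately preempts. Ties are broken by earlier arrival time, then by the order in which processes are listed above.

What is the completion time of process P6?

Gantt: | P3 0-8 | P4 8-10 | P2 10-11 | P6 11-18 | P1 18-20 | P5 20-27 |
Completion: P1=20  P2=11  P3=8  P4=10  P5=27  P6=18
Turnaround (C−A): P1=20  P2=11  P3=8  P4=10  P5=27  P6=18

18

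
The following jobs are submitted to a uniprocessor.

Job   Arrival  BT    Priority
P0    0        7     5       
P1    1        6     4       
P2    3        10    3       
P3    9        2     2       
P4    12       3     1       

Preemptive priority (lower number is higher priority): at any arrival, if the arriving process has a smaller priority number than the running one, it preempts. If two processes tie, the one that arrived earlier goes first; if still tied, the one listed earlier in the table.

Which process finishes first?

P3

Schedule: | P0 0-1 | P1 1-3 | P2 3-9 | P3 9-11 | P2 11-12 | P4 12-15 | P2 15-18 | P1 18-22 | P0 22-28 |
Completion: P0=28  P1=22  P2=18  P3=11  P4=15
Turnaround (C−A): P0=28  P1=21  P2=15  P3=2  P4=3
Finish order: P3 → P4 → P2 → P1 → P0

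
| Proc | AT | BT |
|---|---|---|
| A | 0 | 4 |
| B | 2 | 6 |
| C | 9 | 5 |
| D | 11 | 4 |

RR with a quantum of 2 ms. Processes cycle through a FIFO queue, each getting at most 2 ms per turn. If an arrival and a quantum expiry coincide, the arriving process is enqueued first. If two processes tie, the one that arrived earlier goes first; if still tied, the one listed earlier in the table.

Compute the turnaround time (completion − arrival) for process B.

Gantt: | A 0-2 | B 2-4 | A 4-6 | B 6-10 | C 10-12 | D 12-14 | C 14-16 | D 16-18 | C 18-19 |
Completion: A=6  B=10  C=19  D=18
Turnaround (C−A): A=6  B=8  C=10  D=7
Turnaround(B) = completion − arrival = 10 − 2 = 8

8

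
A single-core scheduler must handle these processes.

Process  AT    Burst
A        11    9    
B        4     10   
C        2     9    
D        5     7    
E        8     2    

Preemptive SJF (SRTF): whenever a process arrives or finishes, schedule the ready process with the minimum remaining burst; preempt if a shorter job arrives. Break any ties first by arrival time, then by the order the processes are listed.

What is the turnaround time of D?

Timeline: | idle 0-2 | C 2-8 | E 8-10 | C 10-13 | D 13-20 | A 20-29 | B 29-39 |
Completion: A=29  B=39  C=13  D=20  E=10
Turnaround (C−A): A=18  B=35  C=11  D=15  E=2
Turnaround(D) = completion − arrival = 20 − 5 = 15

15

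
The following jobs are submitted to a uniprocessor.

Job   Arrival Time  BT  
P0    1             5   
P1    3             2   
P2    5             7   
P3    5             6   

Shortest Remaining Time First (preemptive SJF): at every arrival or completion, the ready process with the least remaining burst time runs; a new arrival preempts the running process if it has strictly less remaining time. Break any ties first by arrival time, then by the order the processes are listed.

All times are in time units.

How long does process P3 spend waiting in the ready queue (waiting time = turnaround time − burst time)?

Timeline: | idle 0-1 | P0 1-3 | P1 3-5 | P0 5-8 | P3 8-14 | P2 14-21 |
Completion: P0=8  P1=5  P2=21  P3=14
Turnaround (C−A): P0=7  P1=2  P2=16  P3=9
Waiting(P3) = turnaround − burst = 9 − 6 = 3

3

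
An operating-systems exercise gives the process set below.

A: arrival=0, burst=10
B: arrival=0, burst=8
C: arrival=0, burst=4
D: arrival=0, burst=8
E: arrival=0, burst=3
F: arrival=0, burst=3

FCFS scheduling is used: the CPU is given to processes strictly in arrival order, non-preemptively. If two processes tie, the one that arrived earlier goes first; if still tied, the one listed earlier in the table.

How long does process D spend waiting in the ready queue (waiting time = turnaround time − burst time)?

22

Schedule: | A 0-10 | B 10-18 | C 18-22 | D 22-30 | E 30-33 | F 33-36 |
Completion: A=10  B=18  C=22  D=30  E=33  F=36
Waiting(D) = turnaround − burst = 30 − 8 = 22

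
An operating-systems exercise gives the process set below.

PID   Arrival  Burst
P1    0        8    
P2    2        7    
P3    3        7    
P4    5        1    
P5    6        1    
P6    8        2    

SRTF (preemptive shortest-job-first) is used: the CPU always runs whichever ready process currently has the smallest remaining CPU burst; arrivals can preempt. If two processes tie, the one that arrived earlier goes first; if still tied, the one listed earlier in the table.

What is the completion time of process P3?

26

Timeline: | P1 0-5 | P4 5-6 | P5 6-7 | P1 7-10 | P6 10-12 | P2 12-19 | P3 19-26 |
Completion: P1=10  P2=19  P3=26  P4=6  P5=7  P6=12
Turnaround (C−A): P1=10  P2=17  P3=23  P4=1  P5=1  P6=4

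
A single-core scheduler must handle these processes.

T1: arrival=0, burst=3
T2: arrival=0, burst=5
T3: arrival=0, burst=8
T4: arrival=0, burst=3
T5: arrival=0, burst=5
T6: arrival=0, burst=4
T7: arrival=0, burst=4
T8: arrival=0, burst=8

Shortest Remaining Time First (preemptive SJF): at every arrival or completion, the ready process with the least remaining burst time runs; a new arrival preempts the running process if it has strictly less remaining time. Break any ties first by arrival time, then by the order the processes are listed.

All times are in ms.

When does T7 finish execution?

14

Timeline: | T1 0-3 | T4 3-6 | T6 6-10 | T7 10-14 | T2 14-19 | T5 19-24 | T3 24-32 | T8 32-40 |
Completion: T1=3  T2=19  T3=32  T4=6  T5=24  T6=10  T7=14  T8=40
Turnaround (C−A): T1=3  T2=19  T3=32  T4=6  T5=24  T6=10  T7=14  T8=40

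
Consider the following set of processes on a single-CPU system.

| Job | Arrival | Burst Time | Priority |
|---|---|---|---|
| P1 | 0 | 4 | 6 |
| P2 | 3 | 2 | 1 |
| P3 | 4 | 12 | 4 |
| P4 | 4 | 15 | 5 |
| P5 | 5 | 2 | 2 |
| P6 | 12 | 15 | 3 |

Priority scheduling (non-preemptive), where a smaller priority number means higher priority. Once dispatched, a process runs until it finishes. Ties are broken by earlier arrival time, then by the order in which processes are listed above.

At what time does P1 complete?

4

Timeline: | P1 0-4 | P2 4-6 | P5 6-8 | P3 8-20 | P6 20-35 | P4 35-50 |
Completion: P1=4  P2=6  P3=20  P4=50  P5=8  P6=35
Turnaround (C−A): P1=4  P2=3  P3=16  P4=46  P5=3  P6=23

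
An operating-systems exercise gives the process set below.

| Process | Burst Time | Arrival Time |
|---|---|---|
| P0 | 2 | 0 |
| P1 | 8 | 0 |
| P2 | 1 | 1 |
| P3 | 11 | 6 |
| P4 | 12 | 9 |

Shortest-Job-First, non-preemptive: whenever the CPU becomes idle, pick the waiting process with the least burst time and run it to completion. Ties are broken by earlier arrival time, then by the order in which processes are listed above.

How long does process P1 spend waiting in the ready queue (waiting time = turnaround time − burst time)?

Schedule: | P0 0-2 | P2 2-3 | P1 3-11 | P3 11-22 | P4 22-34 |
Completion: P0=2  P1=11  P2=3  P3=22  P4=34
Turnaround (C−A): P0=2  P1=11  P2=2  P3=16  P4=25
Waiting(P1) = turnaround − burst = 11 − 8 = 3

3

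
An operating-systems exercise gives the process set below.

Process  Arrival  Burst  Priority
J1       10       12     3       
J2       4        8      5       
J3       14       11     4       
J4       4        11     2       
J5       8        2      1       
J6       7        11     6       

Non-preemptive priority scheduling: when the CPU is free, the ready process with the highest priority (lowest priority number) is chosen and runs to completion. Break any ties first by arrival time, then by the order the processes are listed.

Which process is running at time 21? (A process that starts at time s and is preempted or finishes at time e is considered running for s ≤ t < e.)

J1

Schedule: | idle 0-4 | J4 4-15 | J5 15-17 | J1 17-29 | J3 29-40 | J2 40-48 | J6 48-59 |
Completion: J1=29  J2=48  J3=40  J4=15  J5=17  J6=59
Turnaround (C−A): J1=19  J2=44  J3=26  J4=11  J5=9  J6=52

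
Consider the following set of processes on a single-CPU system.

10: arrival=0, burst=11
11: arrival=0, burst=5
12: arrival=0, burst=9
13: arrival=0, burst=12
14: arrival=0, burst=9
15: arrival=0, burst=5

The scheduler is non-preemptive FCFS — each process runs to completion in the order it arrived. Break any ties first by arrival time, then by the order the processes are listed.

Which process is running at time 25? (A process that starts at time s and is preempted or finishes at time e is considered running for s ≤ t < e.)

Gantt: | 10 0-11 | 11 11-16 | 12 16-25 | 13 25-37 | 14 37-46 | 15 46-51 |
Completion: 10=11  11=16  12=25  13=37  14=46  15=51
Turnaround (C−A): 10=11  11=16  12=25  13=37  14=46  15=51

13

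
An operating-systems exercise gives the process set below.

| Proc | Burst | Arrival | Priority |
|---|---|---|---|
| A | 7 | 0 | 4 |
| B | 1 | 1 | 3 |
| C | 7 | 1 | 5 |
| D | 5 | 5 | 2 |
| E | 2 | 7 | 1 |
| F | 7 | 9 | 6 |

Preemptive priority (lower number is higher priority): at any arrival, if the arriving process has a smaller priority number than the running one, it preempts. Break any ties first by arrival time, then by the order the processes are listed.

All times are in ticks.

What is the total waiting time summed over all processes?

Gantt: | A 0-1 | B 1-2 | A 2-5 | D 5-7 | E 7-9 | D 9-12 | A 12-15 | C 15-22 | F 22-29 |
Completion: A=15  B=2  C=22  D=12  E=9  F=29
Turnaround (C−A): A=15  B=1  C=21  D=7  E=2  F=20
Waiting = turnaround − burst: A=8, B=0, C=14, D=2, E=0, F=13
Total waiting = 8 + 0 + 14 + 2 + 0 + 13 = 37

37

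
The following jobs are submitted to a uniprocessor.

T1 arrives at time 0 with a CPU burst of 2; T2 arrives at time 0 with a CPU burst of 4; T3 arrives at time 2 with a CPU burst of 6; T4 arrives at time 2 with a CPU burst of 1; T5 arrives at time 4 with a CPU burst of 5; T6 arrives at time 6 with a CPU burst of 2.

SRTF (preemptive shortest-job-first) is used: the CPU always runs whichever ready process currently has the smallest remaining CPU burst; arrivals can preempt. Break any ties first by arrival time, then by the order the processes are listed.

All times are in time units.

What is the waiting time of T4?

Schedule: | T1 0-2 | T4 2-3 | T2 3-7 | T6 7-9 | T5 9-14 | T3 14-20 |
Completion: T1=2  T2=7  T3=20  T4=3  T5=14  T6=9
Waiting(T4) = turnaround − burst = 1 − 1 = 0

0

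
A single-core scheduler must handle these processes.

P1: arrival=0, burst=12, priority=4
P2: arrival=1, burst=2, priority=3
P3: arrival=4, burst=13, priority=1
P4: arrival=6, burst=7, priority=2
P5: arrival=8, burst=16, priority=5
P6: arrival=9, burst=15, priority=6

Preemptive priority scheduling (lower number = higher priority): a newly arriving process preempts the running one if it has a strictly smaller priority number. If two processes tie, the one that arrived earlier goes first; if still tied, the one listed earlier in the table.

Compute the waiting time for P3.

0

Schedule: | P1 0-1 | P2 1-3 | P1 3-4 | P3 4-17 | P4 17-24 | P1 24-34 | P5 34-50 | P6 50-65 |
Completion: P1=34  P2=3  P3=17  P4=24  P5=50  P6=65
Waiting(P3) = turnaround − burst = 13 − 13 = 0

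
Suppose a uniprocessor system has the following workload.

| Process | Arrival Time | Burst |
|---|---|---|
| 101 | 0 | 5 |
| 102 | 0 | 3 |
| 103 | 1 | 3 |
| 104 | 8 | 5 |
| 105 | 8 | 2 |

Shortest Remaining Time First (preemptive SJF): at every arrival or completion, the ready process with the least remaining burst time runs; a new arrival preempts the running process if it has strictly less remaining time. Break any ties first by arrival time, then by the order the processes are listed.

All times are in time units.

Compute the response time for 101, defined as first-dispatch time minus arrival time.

Schedule: | 102 0-3 | 103 3-6 | 101 6-8 | 105 8-10 | 101 10-13 | 104 13-18 |
Completion: 101=13  102=3  103=6  104=18  105=10
Turnaround (C−A): 101=13  102=3  103=5  104=10  105=2
Response(101) = first start − arrival = 6 − 0 = 6

6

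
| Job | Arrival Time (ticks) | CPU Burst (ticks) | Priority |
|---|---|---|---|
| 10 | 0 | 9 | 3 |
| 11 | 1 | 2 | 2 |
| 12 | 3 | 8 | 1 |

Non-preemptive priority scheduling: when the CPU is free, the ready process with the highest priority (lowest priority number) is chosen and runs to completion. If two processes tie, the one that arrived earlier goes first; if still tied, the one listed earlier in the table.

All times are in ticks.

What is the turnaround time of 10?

Timeline: | 10 0-9 | 12 9-17 | 11 17-19 |
Completion: 10=9  11=19  12=17
Turnaround(10) = completion − arrival = 9 − 0 = 9

9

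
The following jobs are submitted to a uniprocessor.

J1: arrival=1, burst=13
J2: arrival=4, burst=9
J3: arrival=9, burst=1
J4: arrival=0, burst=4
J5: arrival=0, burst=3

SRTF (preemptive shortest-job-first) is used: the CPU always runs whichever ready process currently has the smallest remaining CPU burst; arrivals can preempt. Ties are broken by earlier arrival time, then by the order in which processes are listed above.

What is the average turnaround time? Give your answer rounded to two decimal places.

Gantt: | J5 0-3 | J4 3-7 | J2 7-9 | J3 9-10 | J2 10-17 | J1 17-30 |
Completion: J1=30  J2=17  J3=10  J4=7  J5=3
Turnaround (C−A): J1=29  J2=13  J3=1  J4=7  J5=3
Turnaround times: J1=29, J2=13, J3=1, J4=7, J5=3
Average turnaround = (29+13+1+7+3) / 5 = 53/5 = 10.60

10.60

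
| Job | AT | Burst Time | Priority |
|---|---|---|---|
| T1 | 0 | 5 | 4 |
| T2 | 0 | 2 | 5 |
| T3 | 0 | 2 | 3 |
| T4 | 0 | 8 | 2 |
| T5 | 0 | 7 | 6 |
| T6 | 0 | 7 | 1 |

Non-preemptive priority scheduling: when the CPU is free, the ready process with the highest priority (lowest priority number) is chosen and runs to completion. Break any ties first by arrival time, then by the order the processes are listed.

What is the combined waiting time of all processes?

85

Timeline: | T6 0-7 | T4 7-15 | T3 15-17 | T1 17-22 | T2 22-24 | T5 24-31 |
Completion: T1=22  T2=24  T3=17  T4=15  T5=31  T6=7
Waiting = turnaround − burst: T1=17, T2=22, T3=15, T4=7, T5=24, T6=0
Total waiting = 17 + 22 + 15 + 7 + 24 + 0 = 85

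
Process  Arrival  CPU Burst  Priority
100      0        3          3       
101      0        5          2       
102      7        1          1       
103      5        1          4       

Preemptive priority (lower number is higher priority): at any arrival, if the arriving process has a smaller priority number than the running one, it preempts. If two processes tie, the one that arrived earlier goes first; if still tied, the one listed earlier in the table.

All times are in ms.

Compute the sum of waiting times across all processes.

10

Schedule: | 101 0-5 | 100 5-7 | 102 7-8 | 100 8-9 | 103 9-10 |
Completion: 100=9  101=5  102=8  103=10
Waiting = turnaround − burst: 100=6, 101=0, 102=0, 103=4
Total waiting = 6 + 0 + 0 + 4 = 10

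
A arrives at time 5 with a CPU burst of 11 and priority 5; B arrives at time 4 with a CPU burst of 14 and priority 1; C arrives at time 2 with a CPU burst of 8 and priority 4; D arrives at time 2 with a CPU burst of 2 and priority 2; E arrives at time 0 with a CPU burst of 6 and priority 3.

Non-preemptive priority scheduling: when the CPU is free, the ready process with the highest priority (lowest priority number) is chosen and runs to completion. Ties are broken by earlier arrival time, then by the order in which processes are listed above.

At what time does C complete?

Schedule: | E 0-6 | B 6-20 | D 20-22 | C 22-30 | A 30-41 |
Completion: A=41  B=20  C=30  D=22  E=6
Turnaround (C−A): A=36  B=16  C=28  D=20  E=6

30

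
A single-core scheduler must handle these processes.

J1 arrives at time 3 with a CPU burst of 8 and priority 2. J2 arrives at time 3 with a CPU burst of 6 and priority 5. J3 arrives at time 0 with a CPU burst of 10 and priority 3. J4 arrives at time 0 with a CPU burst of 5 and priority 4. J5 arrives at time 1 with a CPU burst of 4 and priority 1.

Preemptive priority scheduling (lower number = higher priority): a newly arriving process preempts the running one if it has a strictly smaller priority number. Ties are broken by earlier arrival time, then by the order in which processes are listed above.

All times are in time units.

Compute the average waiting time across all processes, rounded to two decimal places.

12.00

Gantt: | J3 0-1 | J5 1-5 | J1 5-13 | J3 13-22 | J4 22-27 | J2 27-33 |
Completion: J1=13  J2=33  J3=22  J4=27  J5=5
Turnaround (C−A): J1=10  J2=30  J3=22  J4=27  J5=4
Waiting times: J1=2, J2=24, J3=12, J4=22, J5=0
Average waiting = (2+24+12+22+0) / 5 = 60/5 = 12.00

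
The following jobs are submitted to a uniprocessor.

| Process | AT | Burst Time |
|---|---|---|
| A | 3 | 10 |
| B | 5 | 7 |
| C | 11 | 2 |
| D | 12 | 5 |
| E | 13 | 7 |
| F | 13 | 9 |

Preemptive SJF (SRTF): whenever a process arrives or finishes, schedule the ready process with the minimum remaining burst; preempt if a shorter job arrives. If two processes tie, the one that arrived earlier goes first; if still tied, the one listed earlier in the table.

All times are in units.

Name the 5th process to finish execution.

Timeline: | idle 0-3 | A 3-5 | B 5-12 | C 12-14 | D 14-19 | E 19-26 | A 26-34 | F 34-43 |
Completion: A=34  B=12  C=14  D=19  E=26  F=43
Finish order: B → C → D → E → A → F

A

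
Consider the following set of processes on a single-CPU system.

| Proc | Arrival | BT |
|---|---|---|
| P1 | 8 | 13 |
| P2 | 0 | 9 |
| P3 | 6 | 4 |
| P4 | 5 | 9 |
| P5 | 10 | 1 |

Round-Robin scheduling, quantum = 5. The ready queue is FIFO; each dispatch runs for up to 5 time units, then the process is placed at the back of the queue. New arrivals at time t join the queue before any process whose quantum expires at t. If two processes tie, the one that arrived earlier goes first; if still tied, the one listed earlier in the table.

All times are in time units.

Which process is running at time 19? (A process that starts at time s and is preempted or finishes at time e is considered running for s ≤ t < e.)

Timeline: | P2 0-5 | P4 5-10 | P2 10-14 | P3 14-18 | P1 18-23 | P5 23-24 | P4 24-28 | P1 28-36 |
Completion: P1=36  P2=14  P3=18  P4=28  P5=24

P1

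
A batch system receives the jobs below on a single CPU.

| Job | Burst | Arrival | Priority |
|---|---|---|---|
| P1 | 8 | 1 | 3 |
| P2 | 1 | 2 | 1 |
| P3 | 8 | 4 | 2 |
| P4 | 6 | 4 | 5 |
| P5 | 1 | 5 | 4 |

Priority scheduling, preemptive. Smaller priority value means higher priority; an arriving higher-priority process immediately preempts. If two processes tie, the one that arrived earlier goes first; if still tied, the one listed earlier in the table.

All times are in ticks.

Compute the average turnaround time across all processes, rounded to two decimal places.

Schedule: | idle 0-1 | P1 1-2 | P2 2-3 | P1 3-4 | P3 4-12 | P1 12-18 | P5 18-19 | P4 19-25 |
Completion: P1=18  P2=3  P3=12  P4=25  P5=19
Turnaround (C−A): P1=17  P2=1  P3=8  P4=21  P5=14
Turnaround times: P1=17, P2=1, P3=8, P4=21, P5=14
Average turnaround = (17+1+8+21+14) / 5 = 61/5 = 12.20

12.20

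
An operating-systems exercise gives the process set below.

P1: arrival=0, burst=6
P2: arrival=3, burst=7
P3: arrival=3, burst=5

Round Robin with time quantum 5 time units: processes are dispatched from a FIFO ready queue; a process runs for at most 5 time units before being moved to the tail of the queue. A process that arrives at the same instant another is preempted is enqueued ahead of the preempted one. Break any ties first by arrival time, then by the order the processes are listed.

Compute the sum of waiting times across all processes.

25

Schedule: | P1 0-5 | P2 5-10 | P3 10-15 | P1 15-16 | P2 16-18 |
Completion: P1=16  P2=18  P3=15
Turnaround (C−A): P1=16  P2=15  P3=12
Waiting = turnaround − burst: P1=10, P2=8, P3=7
Total waiting = 10 + 8 + 7 = 25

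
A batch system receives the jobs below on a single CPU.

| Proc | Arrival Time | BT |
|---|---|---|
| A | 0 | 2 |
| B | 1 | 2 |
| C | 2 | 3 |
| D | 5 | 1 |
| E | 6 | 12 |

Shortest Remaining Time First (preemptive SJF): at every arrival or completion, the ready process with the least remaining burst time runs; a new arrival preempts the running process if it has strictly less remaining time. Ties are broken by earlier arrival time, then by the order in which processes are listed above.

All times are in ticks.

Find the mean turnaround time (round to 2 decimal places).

5.20

Schedule: | A 0-2 | B 2-4 | C 4-5 | D 5-6 | C 6-8 | E 8-20 |
Completion: A=2  B=4  C=8  D=6  E=20
Turnaround times: A=2, B=3, C=6, D=1, E=14
Average turnaround = (2+3+6+1+14) / 5 = 26/5 = 5.20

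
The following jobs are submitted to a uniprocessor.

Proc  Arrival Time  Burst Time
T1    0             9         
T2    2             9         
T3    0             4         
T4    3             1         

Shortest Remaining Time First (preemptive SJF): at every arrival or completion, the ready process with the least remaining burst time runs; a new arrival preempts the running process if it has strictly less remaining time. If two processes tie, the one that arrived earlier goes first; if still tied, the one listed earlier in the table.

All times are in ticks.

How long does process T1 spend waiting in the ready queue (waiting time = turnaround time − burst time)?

5

Timeline: | T3 0-4 | T4 4-5 | T1 5-14 | T2 14-23 |
Completion: T1=14  T2=23  T3=4  T4=5
Waiting(T1) = turnaround − burst = 14 − 9 = 5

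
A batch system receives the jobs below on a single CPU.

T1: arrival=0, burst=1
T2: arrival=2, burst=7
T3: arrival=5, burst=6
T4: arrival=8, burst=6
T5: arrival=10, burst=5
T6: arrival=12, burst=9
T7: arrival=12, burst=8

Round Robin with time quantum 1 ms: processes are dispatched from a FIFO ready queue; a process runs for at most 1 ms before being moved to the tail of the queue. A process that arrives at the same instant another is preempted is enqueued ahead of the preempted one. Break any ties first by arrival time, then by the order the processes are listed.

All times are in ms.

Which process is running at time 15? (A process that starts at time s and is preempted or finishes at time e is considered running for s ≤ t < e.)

T6

Schedule: | T1 0-1 | idle 1-2 | T2 2-5 | T3 5-6 | T2 6-7 | T3 7-8 | T2 8-9 | T4 9-10 | T3 10-11 | T2 11-12 | T5 12-13 | T4 13-14 | T3 14-15 | T6 15-16 | T7 16-17 | T2 17-18 | T5 18-19 | T4 19-20 | T3 20-21 | T6 21-22 | T7 22-23 | T5 23-24 | T4 24-25 | T3 25-26 | T6 26-27 | T7 27-28 | T5 28-29 | T4 29-30 | T6 30-31 | T7 31-32 | T5 32-33 | T4 33-34 | T6 34-35 | T7 35-36 | T6 36-37 | T7 37-38 | T6 38-39 | T7 39-40 | T6 40-41 | T7 41-42 | T6 42-43 |
Completion: T1=1  T2=18  T3=26  T4=34  T5=33  T6=43  T7=42
Turnaround (C−A): T1=1  T2=16  T3=21  T4=26  T5=23  T6=31  T7=30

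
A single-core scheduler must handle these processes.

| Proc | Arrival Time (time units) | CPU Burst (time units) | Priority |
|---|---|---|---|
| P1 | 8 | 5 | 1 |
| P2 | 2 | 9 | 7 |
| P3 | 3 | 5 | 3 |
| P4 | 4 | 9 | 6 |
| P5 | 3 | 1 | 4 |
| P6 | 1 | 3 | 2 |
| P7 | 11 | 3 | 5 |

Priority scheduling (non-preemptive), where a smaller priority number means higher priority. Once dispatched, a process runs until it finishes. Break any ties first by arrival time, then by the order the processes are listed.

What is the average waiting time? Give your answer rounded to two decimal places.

8.00

Gantt: | idle 0-1 | P6 1-4 | P3 4-9 | P1 9-14 | P5 14-15 | P7 15-18 | P4 18-27 | P2 27-36 |
Completion: P1=14  P2=36  P3=9  P4=27  P5=15  P6=4  P7=18
Turnaround (C−A): P1=6  P2=34  P3=6  P4=23  P5=12  P6=3  P7=7
Waiting times: P1=1, P2=25, P3=1, P4=14, P5=11, P6=0, P7=4
Average waiting = (1+25+1+14+11+0+4) / 7 = 56/7 = 8.00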